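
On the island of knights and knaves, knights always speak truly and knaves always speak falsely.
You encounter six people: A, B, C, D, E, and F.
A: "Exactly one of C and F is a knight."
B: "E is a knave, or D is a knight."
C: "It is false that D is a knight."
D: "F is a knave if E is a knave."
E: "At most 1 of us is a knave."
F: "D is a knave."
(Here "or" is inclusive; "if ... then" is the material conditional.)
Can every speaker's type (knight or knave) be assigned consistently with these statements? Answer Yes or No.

One consistent assignment: A=knave, B=knight, C=knight, D=knave, E=knave, F=knight.

Yes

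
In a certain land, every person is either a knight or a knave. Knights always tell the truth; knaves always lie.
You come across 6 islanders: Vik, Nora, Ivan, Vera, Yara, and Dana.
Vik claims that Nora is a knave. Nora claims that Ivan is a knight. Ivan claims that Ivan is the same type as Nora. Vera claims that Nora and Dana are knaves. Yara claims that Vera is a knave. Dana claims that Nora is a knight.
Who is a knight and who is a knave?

Knights: Nora, Ivan, Yara, and Dana. Knaves: Vik and Vera.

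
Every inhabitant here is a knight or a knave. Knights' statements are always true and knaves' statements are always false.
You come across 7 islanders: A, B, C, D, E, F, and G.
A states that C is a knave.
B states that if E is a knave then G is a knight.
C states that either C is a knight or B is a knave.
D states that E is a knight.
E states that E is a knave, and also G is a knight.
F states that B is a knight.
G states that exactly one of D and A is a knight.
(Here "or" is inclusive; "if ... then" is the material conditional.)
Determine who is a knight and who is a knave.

Knights: C. Knaves: A, B, D, E, F, and G.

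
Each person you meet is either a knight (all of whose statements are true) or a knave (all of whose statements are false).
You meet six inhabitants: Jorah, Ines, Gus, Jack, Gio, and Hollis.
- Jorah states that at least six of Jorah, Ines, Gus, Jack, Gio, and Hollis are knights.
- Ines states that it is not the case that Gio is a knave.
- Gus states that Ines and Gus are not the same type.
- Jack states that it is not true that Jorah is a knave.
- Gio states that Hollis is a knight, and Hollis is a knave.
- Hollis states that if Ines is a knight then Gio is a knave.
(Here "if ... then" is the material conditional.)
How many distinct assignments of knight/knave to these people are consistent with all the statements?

Consistent assignments:
  Jorah=knave, Ines=knave, Gus=knight, Jack=knave, Gio=knave, Hollis=knight
  Jorah=knave, Ines=knave, Gus=knave, Jack=knave, Gio=knave, Hollis=knight

2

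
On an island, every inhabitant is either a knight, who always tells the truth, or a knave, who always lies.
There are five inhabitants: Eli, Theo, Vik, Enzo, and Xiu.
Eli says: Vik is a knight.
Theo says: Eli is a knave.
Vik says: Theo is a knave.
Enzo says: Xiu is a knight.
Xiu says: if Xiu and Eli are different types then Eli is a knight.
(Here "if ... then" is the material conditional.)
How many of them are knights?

4

The unique consistent assignment is Eli=knight, Theo=knave, Vik=knight, Enzo=knight, Xiu=knight.
That has 4 knights.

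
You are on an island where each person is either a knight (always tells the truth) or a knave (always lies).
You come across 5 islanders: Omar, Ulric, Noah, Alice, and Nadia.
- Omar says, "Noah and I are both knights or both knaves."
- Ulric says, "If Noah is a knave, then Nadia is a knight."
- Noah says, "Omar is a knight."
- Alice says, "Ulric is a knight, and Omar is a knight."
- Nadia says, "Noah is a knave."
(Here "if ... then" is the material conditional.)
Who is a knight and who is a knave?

Omar is a knight, Ulric is a knight, Noah is a knight, Alice is a knight, and Nadia is a knave.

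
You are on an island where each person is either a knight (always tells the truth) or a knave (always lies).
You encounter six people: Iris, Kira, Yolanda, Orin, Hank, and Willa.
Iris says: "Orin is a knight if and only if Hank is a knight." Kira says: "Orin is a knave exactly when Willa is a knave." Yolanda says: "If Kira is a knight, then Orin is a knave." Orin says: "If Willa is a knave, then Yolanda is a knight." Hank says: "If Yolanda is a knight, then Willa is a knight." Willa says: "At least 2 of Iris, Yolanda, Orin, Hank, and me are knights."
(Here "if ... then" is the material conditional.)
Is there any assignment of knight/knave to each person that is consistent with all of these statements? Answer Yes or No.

Yes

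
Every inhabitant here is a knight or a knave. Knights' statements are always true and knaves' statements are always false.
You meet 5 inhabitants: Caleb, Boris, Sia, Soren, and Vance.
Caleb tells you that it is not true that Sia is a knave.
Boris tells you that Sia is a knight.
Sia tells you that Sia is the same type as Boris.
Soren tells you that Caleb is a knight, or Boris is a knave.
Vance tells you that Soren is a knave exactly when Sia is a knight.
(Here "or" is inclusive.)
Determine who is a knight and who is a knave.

Knights: Caleb, Boris, Sia, and Soren. Knaves: Vance.

Suppose Caleb is a knave. Then Caleb's statement "it is not true that Sia is a knave" would have to be false. Checking the 16 ways to assign the others, none is consistent with every speaker.
(For instance, with Boris=knight, Sia=knight, Soren=knight, Vance=knave, Caleb's claim "it is not true that Sia is a knave" comes out true where it would need to be false.)
So Caleb must be a knight, making "it is not true that Sia is a knave" true. Taking Caleb=knight, Boris=knight, Sia=knight, Soren=knight, Vance=knave, each remaining statement checks out:
  Boris (knight): "Sia is a knight" — true. ✓
  Sia (knight): "Sia is the same type as Boris" — true. ✓
  Soren (knight): "Caleb is a knight, or Boris is a knave" — true. ✓
  Vance (knave): "Soren is a knave exactly when Sia is a knight" — false. ✓
This is the unique consistent assignment.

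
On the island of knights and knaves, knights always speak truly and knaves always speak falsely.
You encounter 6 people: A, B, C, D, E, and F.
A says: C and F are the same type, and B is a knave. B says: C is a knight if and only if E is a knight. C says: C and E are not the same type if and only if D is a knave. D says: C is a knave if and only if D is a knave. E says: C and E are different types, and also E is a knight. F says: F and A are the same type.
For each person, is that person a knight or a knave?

A is a knight, B is a knave, C is a knight, D is a knave, E is a knave, and F is a knight.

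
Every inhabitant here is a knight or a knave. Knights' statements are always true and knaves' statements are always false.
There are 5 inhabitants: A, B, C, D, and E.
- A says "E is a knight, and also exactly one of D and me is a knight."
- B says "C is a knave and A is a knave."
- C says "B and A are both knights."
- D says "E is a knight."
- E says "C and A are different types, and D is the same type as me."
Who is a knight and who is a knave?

As a knave, A's statement "E is a knight, and also exactly one of D and me is a knight" should be false; it is.
Since B is a knight, "C is a knave and A is a knave" needs to be true, which holds.
C is a knave, so "B and A are both knights" must be false — and it is.
As a knave, D's statement "E is a knight" should be false; it is.
E (knave): "C and A are different types, and D is the same type as me" — false. ✓

A is a knave, B is a knight, C is a knave, D is a knave, and E is a knave.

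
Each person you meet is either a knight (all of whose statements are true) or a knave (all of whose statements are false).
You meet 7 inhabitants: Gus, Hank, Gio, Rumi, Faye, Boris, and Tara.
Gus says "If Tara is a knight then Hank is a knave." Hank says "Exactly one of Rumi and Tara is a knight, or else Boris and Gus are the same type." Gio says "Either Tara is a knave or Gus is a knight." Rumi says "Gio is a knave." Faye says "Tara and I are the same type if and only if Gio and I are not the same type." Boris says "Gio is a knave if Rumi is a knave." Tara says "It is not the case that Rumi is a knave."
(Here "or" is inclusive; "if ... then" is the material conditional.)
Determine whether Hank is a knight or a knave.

Consistent assignments: {Gus=knight, Hank=knave, Gio=knight, Rumi=knave, Faye=knight, Boris=knave, Tara=knave}
In every consistent assignment, Hank is a knave.

Hank is a knave.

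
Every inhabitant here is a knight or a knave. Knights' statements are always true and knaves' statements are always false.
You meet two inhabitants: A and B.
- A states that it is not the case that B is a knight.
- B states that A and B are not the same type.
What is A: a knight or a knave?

Consistent assignments: {A=knave, B=knight}
In every consistent assignment, A is a knave.

A is a knave.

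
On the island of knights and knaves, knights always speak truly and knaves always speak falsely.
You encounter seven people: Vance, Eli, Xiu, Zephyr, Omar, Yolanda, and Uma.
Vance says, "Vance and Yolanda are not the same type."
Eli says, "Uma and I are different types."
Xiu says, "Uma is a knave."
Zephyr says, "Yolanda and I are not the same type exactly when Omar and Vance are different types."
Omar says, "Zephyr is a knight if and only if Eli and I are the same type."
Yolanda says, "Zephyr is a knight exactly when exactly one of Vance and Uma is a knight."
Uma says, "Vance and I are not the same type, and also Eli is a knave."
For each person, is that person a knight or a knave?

Vance is a knave, Eli is a knight, Xiu is a knight, Zephyr is a knight, Omar is a knight, Yolanda is a knave, and Uma is a knave.

Vance is a knave, and the claim "Vance and Yolanda are not the same type" is indeed False.
Eli is a knight; "Uma and I are different types" is True, as required.
Xiu is a knight; "Uma is a knave" is True, as required.
Since Zephyr is a knight, "Yolanda and I are not the same type exactly when Omar and Vance are different types" needs to be True, which holds.
Omar is a knight, so "Zephyr is a knight if and only if Eli and I are the same type" must be True — and it is.
Yolanda (knave): "Zephyr is a knight exactly when exactly one of Vance and Uma is a knight" — False. ✓
Uma is a knave, so "Vance and I are not the same type, and also Eli is a knave" must be False — and it is.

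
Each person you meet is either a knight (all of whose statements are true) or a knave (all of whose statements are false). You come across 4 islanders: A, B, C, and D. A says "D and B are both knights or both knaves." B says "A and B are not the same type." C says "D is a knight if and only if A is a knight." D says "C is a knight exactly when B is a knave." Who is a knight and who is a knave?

Knights: B and C. Knaves: A and D.

A (knave): "D and B are both knights or both knaves" — False. ✓
B (knight): "A and B are not the same type" — True. ✓
C is a knight, so "D is a knight if and only if A is a knight" must be True — and it is.
D is a knave; "C is a knight exactly when B is a knave" is False, as required.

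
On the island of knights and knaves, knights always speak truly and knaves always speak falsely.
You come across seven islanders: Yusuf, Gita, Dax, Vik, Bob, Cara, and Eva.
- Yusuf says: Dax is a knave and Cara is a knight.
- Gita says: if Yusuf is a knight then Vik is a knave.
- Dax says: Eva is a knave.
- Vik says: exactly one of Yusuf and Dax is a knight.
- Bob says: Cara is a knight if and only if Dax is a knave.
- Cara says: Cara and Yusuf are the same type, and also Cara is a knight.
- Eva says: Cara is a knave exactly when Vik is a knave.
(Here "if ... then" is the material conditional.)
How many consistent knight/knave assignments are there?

3

Consistent assignments:
  Yusuf=knight, Gita=knave, Dax=knave, Vik=knight, Bob=knight, Cara=knight, Eva=knight
  Yusuf=knave, Gita=knight, Dax=knight, Vik=knight, Bob=knight, Cara=knave, Eva=knave
  Yusuf=knave, Gita=knight, Dax=knave, Vik=knave, Bob=knave, Cara=knave, Eva=knight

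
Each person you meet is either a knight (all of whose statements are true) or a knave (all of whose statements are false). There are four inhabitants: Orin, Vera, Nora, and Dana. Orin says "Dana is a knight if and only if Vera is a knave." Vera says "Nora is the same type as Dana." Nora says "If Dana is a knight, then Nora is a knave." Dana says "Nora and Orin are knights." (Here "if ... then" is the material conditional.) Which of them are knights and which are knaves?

Suppose Orin is a knight. Then Orin's statement "Dana is a knight if and only if Vera is a knave" would have to be true. Checking the 8 ways to assign the others, none is consistent with every speaker.
(For instance, with Vera=knave, Nora=knight, Dana=knave, Orin's claim "Dana is a knight if and only if Vera is a knave" comes out false where it would need to be true.)
So Orin must be a knave, making "Dana is a knight if and only if Vera is a knave" false. Taking Orin=knave, Vera=knave, Nora=knight, Dana=knave, each remaining statement checks out:
  Vera (knave): "Nora is the same type as Dana" — false. ✓
  Nora (knight): "if Dana is a knight, then Nora is a knave" — true. ✓
  Dana (knave): "Nora and Orin are knights" — false. ✓
This is the unique consistent assignment.

Knights: Nora. Knaves: Orin, Vera, and Dana.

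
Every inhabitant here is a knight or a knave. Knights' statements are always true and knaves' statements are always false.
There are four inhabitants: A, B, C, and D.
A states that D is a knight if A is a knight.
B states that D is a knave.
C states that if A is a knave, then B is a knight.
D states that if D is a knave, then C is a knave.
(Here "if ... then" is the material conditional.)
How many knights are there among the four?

The unique consistent assignment is A=knight, B=knave, C=knight, D=knight.
That has 3 knights.

3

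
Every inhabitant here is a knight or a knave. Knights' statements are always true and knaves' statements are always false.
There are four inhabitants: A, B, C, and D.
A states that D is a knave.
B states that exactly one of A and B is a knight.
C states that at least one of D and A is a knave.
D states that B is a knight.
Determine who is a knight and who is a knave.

A is a knave, B is a knight, C is a knight, and D is a knight.

Suppose A is a knight. Then A's statement "D is a knave" would have to be true. Checking the 8 ways to assign the others, none is consistent with every speaker.
(For instance, with B=knight, C=knight, D=knight, A's claim "D is a knave" comes out false where it would need to be true.)
So A must be a knave, making "D is a knave" false. Taking A=knave, B=knight, C=knight, D=knight, each remaining statement checks out:
  B (knight): "exactly one of A and B is a knight" — true. ✓
  C (knight): "at least one of D and A is a knave" — true. ✓
  D (knight): "B is a knight" — true. ✓
This is the unique consistent assignment.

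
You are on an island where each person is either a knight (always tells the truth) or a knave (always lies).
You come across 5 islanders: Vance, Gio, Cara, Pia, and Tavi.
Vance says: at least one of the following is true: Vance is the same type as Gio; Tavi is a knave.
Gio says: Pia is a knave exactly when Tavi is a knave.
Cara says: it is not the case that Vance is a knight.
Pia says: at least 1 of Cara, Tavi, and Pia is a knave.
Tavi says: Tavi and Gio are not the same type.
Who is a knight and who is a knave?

Knights: Vance and Pia. Knaves: Gio, Cara, and Tavi.

As a knight, Vance's statement "at least one of the following is true: Vance is the same type as Gio; Tavi is a knave" should be True; it is.
As a knave, Gio's statement "Pia is a knave exactly when Tavi is a knave" should be False; it is.
Since Cara is a knave, "it is not the case that Vance is a knight" needs to be False, which holds.
As a knight, Pia's statement "at least 1 of Cara, Tavi, and Pia is a knave" should be True; it is.
As a knave, Tavi's statement "Tavi and Gio are not the same type" should be False; it is.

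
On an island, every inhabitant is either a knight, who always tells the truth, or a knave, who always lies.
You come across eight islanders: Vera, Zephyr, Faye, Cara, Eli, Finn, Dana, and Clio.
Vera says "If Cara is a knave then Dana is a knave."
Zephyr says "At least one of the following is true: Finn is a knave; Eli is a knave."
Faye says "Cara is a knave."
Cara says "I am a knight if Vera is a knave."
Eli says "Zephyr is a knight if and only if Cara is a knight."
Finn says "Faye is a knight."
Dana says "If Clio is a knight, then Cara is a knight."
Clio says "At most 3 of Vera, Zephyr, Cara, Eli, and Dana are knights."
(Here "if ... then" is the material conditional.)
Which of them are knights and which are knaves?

Knights: Vera, Zephyr, Cara, Eli, and Dana. Knaves: Faye, Finn, and Clio.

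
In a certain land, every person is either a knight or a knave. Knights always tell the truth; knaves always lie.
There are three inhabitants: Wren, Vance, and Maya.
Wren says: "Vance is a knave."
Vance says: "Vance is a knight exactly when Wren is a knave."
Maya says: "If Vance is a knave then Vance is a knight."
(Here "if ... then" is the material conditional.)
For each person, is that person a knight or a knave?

Wren is a knave, Vance is a knight, and Maya is a knight.

Since Wren is a knave, "Vance is a knave" needs to be False, which holds.
Vance (knight): "Vance is a knight exactly when Wren is a knave" — true. ✓
Maya (knight): "if Vance is a knave then Vance is a knight" — true. ✓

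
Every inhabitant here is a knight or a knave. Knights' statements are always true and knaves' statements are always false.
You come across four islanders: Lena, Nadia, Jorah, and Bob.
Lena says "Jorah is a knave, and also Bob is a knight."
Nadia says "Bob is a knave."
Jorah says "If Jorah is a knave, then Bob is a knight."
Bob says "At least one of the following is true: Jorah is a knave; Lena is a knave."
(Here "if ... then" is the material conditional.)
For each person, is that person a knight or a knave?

Lena is a knave, Nadia is a knave, Jorah is a knight, and Bob is a knight.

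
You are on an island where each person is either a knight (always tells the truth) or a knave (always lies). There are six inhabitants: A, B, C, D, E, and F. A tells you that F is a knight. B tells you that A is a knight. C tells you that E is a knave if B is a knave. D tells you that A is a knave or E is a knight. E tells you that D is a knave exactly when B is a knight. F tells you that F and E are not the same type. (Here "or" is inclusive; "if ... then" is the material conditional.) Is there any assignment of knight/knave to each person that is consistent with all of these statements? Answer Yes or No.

No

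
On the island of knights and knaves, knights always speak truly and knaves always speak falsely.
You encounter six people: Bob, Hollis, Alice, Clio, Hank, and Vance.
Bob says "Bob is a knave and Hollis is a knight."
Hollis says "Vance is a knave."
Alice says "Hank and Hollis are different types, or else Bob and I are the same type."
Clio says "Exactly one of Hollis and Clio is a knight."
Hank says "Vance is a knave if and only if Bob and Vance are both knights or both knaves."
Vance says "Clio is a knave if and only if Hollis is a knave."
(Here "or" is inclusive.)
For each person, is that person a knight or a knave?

Knights: Alice, Hank, and Vance. Knaves: Bob, Hollis, and Clio.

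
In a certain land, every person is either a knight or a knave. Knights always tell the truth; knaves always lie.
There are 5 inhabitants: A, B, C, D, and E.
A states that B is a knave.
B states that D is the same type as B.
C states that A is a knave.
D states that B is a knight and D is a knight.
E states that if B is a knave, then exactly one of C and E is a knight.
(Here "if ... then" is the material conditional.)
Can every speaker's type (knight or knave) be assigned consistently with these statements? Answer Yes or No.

One consistent assignment: A=knave, B=knight, C=knight, D=knight, E=knight.

Yes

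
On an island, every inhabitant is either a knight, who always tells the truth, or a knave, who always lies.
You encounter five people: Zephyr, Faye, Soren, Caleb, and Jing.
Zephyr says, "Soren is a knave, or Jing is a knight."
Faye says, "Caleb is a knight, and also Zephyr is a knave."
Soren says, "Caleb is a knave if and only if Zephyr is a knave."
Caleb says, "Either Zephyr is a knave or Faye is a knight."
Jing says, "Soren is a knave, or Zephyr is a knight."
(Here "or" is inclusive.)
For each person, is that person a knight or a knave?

Zephyr is a knight; "Soren is a knave, or Jing is a knight" is True, as required.
Faye is a knave; "Caleb is a knight, and also Zephyr is a knave" is false, as required.
Since Soren is a knave, "Caleb is a knave if and only if Zephyr is a knave" needs to be false, which holds.
Caleb (knave): "either Zephyr is a knave or Faye is a knight" — false. ✓
Jing (knight): "Soren is a knave, or Zephyr is a knight" — True. ✓

Zephyr is a knight, Faye is a knave, Soren is a knave, Caleb is a knave, and Jing is a knight.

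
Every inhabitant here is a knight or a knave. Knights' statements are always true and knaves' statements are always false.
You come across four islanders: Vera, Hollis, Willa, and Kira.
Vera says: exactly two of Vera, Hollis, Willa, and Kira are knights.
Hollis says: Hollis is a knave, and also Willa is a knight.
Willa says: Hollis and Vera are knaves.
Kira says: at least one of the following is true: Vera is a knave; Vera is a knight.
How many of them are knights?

The unique consistent assignment is Vera=knight, Hollis=knave, Willa=knave, Kira=knight.
That has 2 knights.

2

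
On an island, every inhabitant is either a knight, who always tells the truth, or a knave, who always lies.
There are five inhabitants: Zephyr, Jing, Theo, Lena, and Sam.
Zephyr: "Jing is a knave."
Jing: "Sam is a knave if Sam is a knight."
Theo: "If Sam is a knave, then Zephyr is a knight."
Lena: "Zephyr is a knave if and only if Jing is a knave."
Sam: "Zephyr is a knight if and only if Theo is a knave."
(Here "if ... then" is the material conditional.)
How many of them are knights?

1

The unique consistent assignment is Zephyr=knave, Jing=knight, Theo=knave, Lena=knave, Sam=knave.
That has 1 knight.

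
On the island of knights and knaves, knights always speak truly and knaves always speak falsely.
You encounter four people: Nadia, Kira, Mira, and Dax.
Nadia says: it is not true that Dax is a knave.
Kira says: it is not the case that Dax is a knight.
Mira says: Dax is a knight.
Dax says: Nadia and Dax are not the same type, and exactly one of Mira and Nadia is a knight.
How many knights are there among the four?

1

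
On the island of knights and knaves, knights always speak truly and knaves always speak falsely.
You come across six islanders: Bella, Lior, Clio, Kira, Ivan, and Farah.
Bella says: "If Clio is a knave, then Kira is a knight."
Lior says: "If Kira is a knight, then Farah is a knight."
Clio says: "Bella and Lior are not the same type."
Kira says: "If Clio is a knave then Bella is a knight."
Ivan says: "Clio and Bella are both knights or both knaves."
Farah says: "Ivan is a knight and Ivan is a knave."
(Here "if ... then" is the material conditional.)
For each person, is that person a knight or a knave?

Bella is a knight, Lior is a knave, Clio is a knight, Kira is a knight, Ivan is a knight, and Farah is a knave.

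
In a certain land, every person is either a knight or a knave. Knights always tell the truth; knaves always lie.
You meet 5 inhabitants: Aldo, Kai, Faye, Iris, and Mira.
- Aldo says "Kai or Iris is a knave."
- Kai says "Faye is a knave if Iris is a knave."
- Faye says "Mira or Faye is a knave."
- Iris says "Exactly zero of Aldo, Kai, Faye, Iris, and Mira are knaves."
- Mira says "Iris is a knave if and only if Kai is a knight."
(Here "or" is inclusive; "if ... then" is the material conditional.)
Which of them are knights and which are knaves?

Aldo is a knight, Kai is a knave, Faye is a knight, Iris is a knave, and Mira is a knave.

As a knight, Aldo's statement "Kai or Iris is a knave" should be True; it is.
Kai is a knave, and the claim "Faye is a knave if Iris is a knave" is indeed False.
Faye is a knight, so "Mira or Faye is a knave" must be True — and it is.
Iris is a knave; "exactly zero of Aldo, Kai, Faye, Iris, and Mira are knaves" is False, as required.
As a knave, Mira's statement "Iris is a knave if and only if Kai is a knight" should be False; it is.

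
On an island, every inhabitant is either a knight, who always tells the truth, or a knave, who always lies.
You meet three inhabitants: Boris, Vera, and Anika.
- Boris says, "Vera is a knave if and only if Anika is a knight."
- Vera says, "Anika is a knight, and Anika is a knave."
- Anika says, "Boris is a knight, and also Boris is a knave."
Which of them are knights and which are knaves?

Boris is a knave, Vera is a knave, and Anika is a knave.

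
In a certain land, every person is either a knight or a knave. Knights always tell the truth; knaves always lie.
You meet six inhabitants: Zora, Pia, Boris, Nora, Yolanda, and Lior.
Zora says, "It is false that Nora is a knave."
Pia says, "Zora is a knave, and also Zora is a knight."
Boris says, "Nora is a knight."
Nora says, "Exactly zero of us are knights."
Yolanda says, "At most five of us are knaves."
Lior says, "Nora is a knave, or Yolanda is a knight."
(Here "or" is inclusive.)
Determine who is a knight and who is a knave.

Zora is a knave, Pia is a knave, Boris is a knave, Nora is a knave, Yolanda is a knight, and Lior is a knight.

Zora is a knave; "it is false that Nora is a knave" is false, as required.
Pia is a knave; "Zora is a knave, and also Zora is a knight" is false, as required.
Boris is a knave; "Nora is a knight" is false, as required.
Nora is a knave, so "exactly zero of us are knights" must be false — and it is.
Since Yolanda is a knight, "at most five of us are knaves" needs to be true, which holds.
Lior (knight): "Nora is a knave, or Yolanda is a knight" — true. ✓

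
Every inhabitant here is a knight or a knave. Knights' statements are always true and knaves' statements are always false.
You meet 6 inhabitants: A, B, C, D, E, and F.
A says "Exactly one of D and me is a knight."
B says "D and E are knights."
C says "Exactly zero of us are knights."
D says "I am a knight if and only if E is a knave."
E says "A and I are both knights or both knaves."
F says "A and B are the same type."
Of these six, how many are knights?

1

The unique consistent assignment is A=knight, B=knave, C=knave, D=knave, E=knave, F=knave.
That has 1 knight.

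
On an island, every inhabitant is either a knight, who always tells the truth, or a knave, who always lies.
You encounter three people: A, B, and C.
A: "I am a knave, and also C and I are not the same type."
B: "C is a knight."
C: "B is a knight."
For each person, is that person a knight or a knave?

Suppose A is a knight. Then A's statement "I am a knave, and also C and I are not the same type" would have to be true. Checking the 4 ways to assign the others, none is consistent with every speaker.
(For instance, with B=knave, C=knave, A's claim "I am a knave, and also C and I are not the same type" comes out false where it would need to be true.)
So A must be a knave, making "I am a knave, and also C and I are not the same type" false. Taking A=knave, B=knave, C=knave, each remaining statement checks out:
  B (knave): "C is a knight" — false. ✓
  C (knave): "B is a knight" — false. ✓
This is the unique consistent assignment.

A is a knave, B is a knave, and C is a knave.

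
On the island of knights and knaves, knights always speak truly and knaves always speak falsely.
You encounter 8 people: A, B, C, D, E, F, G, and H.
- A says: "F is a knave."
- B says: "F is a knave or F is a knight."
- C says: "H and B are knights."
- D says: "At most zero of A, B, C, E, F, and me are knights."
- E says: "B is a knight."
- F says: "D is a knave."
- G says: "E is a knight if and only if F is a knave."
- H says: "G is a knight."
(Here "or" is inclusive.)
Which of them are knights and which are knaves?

A is a knave, B is a knight, C is a knave, D is a knave, E is a knight, F is a knight, G is a knave, and H is a knave.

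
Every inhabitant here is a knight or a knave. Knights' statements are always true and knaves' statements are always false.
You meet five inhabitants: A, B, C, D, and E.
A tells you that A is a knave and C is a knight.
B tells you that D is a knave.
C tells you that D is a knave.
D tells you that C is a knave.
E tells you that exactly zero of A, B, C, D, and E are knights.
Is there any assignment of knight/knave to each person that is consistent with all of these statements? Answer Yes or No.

Yes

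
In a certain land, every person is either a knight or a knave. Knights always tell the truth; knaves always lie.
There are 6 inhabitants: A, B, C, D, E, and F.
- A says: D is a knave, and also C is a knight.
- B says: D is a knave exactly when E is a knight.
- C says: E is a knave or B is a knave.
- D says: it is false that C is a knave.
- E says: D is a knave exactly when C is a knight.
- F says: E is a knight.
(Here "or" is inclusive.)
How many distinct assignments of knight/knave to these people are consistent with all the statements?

1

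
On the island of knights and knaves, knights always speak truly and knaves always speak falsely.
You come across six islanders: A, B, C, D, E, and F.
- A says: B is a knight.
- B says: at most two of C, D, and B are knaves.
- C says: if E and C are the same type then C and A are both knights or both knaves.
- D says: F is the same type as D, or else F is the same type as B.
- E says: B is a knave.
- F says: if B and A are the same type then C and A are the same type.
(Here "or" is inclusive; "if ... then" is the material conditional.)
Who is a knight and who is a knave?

A is a knight, B is a knight, C is a knight, D is a knight, E is a knave, and F is a knight.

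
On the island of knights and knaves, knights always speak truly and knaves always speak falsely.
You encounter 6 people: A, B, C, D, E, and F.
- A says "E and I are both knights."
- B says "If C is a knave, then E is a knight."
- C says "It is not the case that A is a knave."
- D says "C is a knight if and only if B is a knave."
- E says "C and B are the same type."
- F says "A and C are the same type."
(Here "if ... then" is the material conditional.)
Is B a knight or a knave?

B is a knight.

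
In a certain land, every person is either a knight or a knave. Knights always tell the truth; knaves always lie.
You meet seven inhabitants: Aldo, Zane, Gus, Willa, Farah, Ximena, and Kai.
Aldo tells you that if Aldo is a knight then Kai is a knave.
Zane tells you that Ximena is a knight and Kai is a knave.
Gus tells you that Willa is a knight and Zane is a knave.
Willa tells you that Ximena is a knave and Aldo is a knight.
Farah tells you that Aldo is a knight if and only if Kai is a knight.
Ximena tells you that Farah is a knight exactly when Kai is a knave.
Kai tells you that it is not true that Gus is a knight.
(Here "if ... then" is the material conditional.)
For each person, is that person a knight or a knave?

Aldo (knight): "if Aldo is a knight then Kai is a knave" — true. ✓
Zane is a knave, and the claim "Ximena is a knight and Kai is a knave" is indeed false.
Gus is a knight, so "Willa is a knight and Zane is a knave" must be true — and it is.
Since Willa is a knight, "Ximena is a knave and Aldo is a knight" needs to be true, which holds.
As a knave, Farah's statement "Aldo is a knight if and only if Kai is a knight" should be false; it is.
Ximena is a knave; "Farah is a knight exactly when Kai is a knave" is false, as required.
Kai is a knave, so "it is not true that Gus is a knight" must be false — and it is.

Knights: Aldo, Gus, and Willa. Knaves: Zane, Farah, Ximena, and Kai.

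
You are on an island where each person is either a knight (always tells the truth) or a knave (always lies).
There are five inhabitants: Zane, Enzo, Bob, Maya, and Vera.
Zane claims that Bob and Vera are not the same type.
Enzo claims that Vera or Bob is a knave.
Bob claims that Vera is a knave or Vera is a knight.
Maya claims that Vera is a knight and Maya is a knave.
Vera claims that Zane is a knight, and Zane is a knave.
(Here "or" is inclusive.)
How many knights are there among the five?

3

The unique consistent assignment is Zane=knight, Enzo=knight, Bob=knight, Maya=knave, Vera=knave.
That has 3 knights.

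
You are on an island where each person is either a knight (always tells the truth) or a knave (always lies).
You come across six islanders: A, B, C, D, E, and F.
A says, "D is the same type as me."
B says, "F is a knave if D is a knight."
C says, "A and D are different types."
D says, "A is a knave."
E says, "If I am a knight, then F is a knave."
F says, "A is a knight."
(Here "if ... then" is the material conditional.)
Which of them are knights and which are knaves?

A is a knave, B is a knight, C is a knight, D is a knight, E is a knight, and F is a knave.

Since A is a knave, "D is the same type as me" needs to be False, which holds.
B is a knight; "F is a knave if D is a knight" is true, as required.
As a knight, C's statement "A and D are different types" should be true; it is.
D is a knight, and the claim "A is a knave" is indeed true.
E is a knight, so "if I am a knight, then F is a knave" must be true — and it is.
F is a knave, so "A is a knight" must be False — and it is.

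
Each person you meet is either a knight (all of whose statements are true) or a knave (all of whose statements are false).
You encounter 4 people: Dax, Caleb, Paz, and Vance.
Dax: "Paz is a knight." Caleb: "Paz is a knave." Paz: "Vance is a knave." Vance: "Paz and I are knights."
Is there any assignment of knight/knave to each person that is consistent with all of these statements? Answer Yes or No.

One consistent assignment: Dax=knight, Caleb=knave, Paz=knight, Vance=knave.

Yes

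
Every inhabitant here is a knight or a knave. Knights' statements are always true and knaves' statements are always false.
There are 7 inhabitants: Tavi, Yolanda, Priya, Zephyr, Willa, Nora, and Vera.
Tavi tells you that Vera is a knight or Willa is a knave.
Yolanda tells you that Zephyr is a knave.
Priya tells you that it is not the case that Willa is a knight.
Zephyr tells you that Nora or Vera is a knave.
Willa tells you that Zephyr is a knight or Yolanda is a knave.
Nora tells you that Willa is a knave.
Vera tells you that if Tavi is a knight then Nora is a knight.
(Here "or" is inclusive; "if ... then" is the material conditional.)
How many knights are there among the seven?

5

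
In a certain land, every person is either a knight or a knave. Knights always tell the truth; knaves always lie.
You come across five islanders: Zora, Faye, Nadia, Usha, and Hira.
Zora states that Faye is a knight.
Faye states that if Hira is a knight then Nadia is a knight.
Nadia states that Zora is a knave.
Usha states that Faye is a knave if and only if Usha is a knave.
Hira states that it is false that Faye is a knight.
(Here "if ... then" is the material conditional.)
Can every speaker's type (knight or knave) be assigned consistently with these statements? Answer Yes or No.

One consistent assignment: Zora=knight, Faye=knight, Nadia=knave, Usha=knight, Hira=knave.

Yes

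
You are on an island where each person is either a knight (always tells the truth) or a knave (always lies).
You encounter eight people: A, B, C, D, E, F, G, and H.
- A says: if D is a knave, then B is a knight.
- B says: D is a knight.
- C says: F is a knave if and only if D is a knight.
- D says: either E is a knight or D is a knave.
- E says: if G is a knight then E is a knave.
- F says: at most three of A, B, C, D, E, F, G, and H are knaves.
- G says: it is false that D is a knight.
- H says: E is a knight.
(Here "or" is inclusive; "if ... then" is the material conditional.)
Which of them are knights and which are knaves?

A is a knight, B is a knight, C is a knave, D is a knight, E is a knight, F is a knight, G is a knave, and H is a knight.

A is a knight, and the claim "if D is a knave, then B is a knight" is indeed true.
B (knight): "D is a knight" — true. ✓
C is a knave; "F is a knave if and only if D is a knight" is False, as required.
D (knight): "either E is a knight or D is a knave" — true. ✓
Since E is a knight, "if G is a knight then E is a knave" needs to be true, which holds.
F is a knight, and the claim "at most three of A, B, C, D, E, F, G, and H are knaves" is indeed true.
G is a knave, and the claim "it is false that D is a knight" is indeed False.
Since H is a knight, "E is a knight" needs to be true, which holds.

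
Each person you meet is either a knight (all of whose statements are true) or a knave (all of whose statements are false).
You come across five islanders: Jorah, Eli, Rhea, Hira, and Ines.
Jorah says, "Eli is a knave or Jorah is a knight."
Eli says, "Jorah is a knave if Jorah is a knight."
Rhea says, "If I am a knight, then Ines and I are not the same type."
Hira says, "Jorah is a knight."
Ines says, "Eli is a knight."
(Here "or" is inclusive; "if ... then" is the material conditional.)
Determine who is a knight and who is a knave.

Jorah is a knight, Eli is a knave, Rhea is a knight, Hira is a knight, and Ines is a knave.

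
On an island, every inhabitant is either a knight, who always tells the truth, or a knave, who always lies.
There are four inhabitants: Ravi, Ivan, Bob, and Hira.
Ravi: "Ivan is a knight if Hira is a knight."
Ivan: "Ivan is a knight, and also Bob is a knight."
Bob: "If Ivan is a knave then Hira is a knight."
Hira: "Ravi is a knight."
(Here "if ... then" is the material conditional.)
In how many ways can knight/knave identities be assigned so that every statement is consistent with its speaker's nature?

Consistent assignments:
  Ravi=knight, Ivan=knight, Bob=knight, Hira=knight

1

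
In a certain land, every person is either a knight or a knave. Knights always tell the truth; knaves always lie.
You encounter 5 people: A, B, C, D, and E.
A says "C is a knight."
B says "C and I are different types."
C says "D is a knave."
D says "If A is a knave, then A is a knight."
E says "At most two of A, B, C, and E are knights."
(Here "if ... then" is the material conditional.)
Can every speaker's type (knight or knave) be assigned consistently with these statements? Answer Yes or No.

No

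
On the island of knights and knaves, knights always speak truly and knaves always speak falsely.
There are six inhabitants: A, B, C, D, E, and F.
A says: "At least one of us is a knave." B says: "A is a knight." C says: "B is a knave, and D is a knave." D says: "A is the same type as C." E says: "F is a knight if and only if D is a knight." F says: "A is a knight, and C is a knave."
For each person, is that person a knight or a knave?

A is a knight, and the claim "at least one of us is a knave" is indeed True.
B is a knight, so "A is a knight" must be True — and it is.
C (knave): "B is a knave, and D is a knave" — False. ✓
D is a knave; "A is the same type as C" is False, as required.
E is a knave, so "F is a knight if and only if D is a knight" must be False — and it is.
F is a knight; "A is a knight, and C is a knave" is True, as required.

A is a knight, B is a knight, C is a knave, D is a knave, E is a knave, and F is a knight.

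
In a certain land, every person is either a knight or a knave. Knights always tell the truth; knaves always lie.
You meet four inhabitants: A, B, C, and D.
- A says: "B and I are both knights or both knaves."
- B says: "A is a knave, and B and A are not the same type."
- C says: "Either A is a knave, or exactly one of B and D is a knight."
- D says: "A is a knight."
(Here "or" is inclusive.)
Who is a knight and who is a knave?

A is a knave, B is a knight, C is a knight, and D is a knave.

Suppose A is a knight. Then A's statement "B and I are both knights or both knaves" would have to be true. Checking the 8 ways to assign the others, none is consistent with every speaker.
(For instance, with B=knight, C=knight, D=knave, B's claim "A is a knave, and B and A are not the same type" comes out false where it would need to be true.)
So A must be a knave, making "B and I are both knights or both knaves" false. Taking A=knave, B=knight, C=knight, D=knave, each remaining statement checks out:
  B (knight): "A is a knave, and B and A are not the same type" — true. ✓
  C (knight): "either A is a knave, or exactly one of B and D is a knight" — true. ✓
  D (knave): "A is a knight" — false. ✓
This is the unique consistent assignment.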